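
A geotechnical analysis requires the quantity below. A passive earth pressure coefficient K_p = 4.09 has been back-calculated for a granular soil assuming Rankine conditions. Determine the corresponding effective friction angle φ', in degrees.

37.4°

K_p = (1+sin φ)/(1−sin φ) ⇒ sin φ = (K_p − 1)/(K_p + 1) = 0.6071.
φ = arcsin(0.6071) = 37.38°.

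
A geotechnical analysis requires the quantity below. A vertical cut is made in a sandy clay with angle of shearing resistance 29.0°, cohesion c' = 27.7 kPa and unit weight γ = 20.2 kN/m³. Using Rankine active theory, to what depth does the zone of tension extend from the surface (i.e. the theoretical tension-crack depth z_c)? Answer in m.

4.66 m

K_a = tan²(45° − 29.0°/2) = 0.3470; √K_a = 0.5890.
The active pressure is zero where K_a γ z = 2c√K_a, so z_c = 2c/(γ√K_a) = 2×27.7/(20.2×0.5890) = 4.656 m.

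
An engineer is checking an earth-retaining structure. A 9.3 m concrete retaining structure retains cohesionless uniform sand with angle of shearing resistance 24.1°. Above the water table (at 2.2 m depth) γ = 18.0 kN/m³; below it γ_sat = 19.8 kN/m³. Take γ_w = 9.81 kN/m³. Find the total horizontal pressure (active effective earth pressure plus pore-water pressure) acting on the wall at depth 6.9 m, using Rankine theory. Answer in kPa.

K_a = (1 − sin φ)/(1 + sin φ) = 0.4201.
γ' = 19.8 − 9.81 = 9.990 kN/m³.
Effective vertical stress at 6.9 m: σ'_v = 18.0×2.2 + 9.990×4.70 = 86.55 kPa.
σ'_h = K_a σ'_v = 0.4201 × 86.55 = 36.36 kPa; u = γ_w × 4.70 = 46.11 kPa.
Total σ_h = 36.36 + 46.11 = 82.47 kPa.

82.5 kPa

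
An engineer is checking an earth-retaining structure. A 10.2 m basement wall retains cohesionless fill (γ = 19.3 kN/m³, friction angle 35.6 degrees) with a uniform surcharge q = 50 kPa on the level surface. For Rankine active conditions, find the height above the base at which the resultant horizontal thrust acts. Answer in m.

K_a = 0.2641.
Triangular part P₁ = ½K_aγH² = 265.2 at H/3 = 3.400 m; rectangular part P₂ = K_a q H = 134.7 at H/2 = 5.100 m.
ȳ = (P₁·3.400 + P₂·5.100)/(P₁+P₂) = 3.973 m.

3.97 m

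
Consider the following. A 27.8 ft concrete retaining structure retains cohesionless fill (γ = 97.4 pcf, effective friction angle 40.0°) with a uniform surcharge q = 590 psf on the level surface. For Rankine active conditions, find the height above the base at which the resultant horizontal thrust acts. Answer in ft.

10.7 ft

K_a = 0.2174.
Triangular part P₁ = ½K_aγH² = 8184 at H/3 = 9.267 ft; rectangular part P₂ = K_a q H = 3566 at H/2 = 13.90 ft.
ȳ = (P₁·9.267 + P₂·13.90)/(P₁+P₂) = 10.67 ft.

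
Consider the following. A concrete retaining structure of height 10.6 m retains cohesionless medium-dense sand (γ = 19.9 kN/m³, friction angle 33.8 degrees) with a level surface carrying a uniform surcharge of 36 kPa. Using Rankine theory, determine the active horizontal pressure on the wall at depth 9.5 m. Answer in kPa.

K_a = (1 − sin φ)/(1 + sin φ) = 0.2851.
σ_v = γz + q = 19.9 × 9.5 + 36 = 225.0 kPa.
σ_h = K_a σ_v = 0.2851 × 225.0 = 64.16 kPa.

64.2 kPa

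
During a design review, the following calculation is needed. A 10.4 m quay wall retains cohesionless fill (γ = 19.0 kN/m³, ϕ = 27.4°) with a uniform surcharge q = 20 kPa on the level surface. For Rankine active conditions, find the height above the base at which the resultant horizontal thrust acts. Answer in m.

3.76 m

K_a = 0.3697.
Triangular part P₁ = ½K_aγH² = 379.8 at H/3 = 3.467 m; rectangular part P₂ = K_a q H = 76.89 at H/2 = 5.200 m.
ȳ = (P₁·3.467 + P₂·5.200)/(P₁+P₂) = 3.758 m.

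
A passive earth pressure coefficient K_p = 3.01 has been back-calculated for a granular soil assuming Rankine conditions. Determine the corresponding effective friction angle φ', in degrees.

K_p = (1+sin φ)/(1−sin φ) ⇒ sin φ = (K_p − 1)/(K_p + 1) = 0.5012.
φ = arcsin(0.5012) = 30.08°.

30.1°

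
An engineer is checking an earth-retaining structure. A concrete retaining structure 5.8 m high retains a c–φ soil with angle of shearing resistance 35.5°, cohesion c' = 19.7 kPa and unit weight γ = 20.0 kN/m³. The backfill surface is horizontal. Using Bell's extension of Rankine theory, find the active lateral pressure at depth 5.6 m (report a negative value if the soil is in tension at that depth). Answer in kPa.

K_a = (1 − sin φ)/(1 + sin φ) = 0.2653.
σ_a = K_a γ z − 2c√K_a = 0.2653×20.0×5.6 − 2×19.7×0.5150 = 9.417 kPa.

9.42 kPa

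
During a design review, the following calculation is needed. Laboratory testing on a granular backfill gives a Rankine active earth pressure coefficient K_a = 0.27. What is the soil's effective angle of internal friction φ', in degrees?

K_a = tan²(45° − φ/2) ⇒ 45° − φ/2 = arctan(√0.27) = 27.46°.
φ = 2(45° − 27.46°) = 35.09°.

35.1°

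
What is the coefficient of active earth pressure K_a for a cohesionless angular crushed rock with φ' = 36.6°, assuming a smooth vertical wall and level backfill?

K_a = (1 − sin φ)/(1 + sin φ) = (1 − sin 36.6°)/(1 + sin 36.6°) = 0.2530.

0.253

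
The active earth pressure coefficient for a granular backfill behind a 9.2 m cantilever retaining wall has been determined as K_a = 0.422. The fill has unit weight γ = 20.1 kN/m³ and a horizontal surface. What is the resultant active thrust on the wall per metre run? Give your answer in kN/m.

P = ½ K_a γ H² = 0.5 × 0.422 × 20.1 × 9.2² = 359.0 kN/m.

359 kN/m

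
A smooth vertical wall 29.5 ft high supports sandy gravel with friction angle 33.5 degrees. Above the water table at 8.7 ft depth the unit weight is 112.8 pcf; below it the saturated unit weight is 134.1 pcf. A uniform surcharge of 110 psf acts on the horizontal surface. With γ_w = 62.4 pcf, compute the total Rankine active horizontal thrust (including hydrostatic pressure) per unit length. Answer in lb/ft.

26000 lb/ft

K_a = tan²(45° − φ/2) = 0.2887.
γ' = 134.1 − 62.4 = 71.70 pcf. h₂ = H − d_w = 20.8 ft.
σ'_h: at surface K_a·q = 31.76; at WT K_a(q+γd_w) = 315.1; at base K_a(q+γd_w+γ'h₂) = 745.7 psf.
P₁ = ½(31.76+315.1)×8.7 = 1509; P₂ = ½(315.1+745.7)×20.8 = 11030; P_w = ½γ_w h₂² = 13500.
Total = 1509+11030+13500 = 26040 lb/ft.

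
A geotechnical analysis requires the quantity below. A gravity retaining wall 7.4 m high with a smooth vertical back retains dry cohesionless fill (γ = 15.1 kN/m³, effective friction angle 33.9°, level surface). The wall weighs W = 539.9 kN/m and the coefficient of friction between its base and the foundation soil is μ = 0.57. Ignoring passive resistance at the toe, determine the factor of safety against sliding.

2.62

K_a = tan²(45° − 33.9°/2) = 0.2839.
P_a = ½K_aγH² = 0.5×0.2839×15.1×7.4² = 117.4 kN/m, acting at H/3 = 2.467 m above the base.
FS_sliding = μW / P_a = 0.57×539.9 / 117.4 = 2.622.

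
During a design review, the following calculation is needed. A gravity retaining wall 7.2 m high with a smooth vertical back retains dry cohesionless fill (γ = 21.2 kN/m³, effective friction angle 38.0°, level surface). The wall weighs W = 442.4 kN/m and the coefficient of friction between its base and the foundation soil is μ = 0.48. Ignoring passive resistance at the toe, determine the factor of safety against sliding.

K_a = tan²(45° − 38.0°/2) = 0.2379.
P_a = ½K_aγH² = 0.5×0.2379×21.2×7.2² = 130.7 kN/m, acting at H/3 = 2.400 m above the base.
FS_sliding = μW / P_a = 0.48×442.4 / 130.7 = 1.625.

1.62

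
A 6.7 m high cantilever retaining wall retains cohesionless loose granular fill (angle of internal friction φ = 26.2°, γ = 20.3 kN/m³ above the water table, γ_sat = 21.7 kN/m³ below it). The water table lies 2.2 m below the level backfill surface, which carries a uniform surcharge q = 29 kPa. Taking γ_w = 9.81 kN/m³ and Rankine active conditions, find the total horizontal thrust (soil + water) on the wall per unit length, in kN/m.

318 kN/m

K_a = tan²(45° − φ/2) = 0.3874.
γ' = 21.7 − 9.81 = 11.89 kN/m³. h₂ = H − d_w = 4.5 m.
σ'_h: at surface K_a·q = 11.24; at WT K_a(q+γd_w) = 28.54; at base K_a(q+γd_w+γ'h₂) = 49.27 kPa.
P₁ = ½(11.24+28.54)×2.2 = 43.75; P₂ = ½(28.54+49.27)×4.5 = 175.1; P_w = ½γ_w h₂² = 99.33.
Total = 43.75+175.1+99.33 = 318.1 kN/m.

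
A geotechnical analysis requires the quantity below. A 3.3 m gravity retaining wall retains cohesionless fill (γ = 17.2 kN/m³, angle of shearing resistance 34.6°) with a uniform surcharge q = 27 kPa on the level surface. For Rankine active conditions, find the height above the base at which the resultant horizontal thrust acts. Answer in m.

K_a = 0.2756.
Triangular part P₁ = ½K_aγH² = 25.81 at H/3 = 1.100 m; rectangular part P₂ = K_a q H = 24.56 at H/2 = 1.650 m.
ȳ = (P₁·1.100 + P₂·1.650)/(P₁+P₂) = 1.368 m.

1.37 m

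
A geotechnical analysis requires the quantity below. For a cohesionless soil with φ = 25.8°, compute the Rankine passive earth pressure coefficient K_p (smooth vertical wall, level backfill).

K_p = (1 + sin φ)/(1 − sin φ) = tan²(45° + 25.8°/2) = 2.541.

2.54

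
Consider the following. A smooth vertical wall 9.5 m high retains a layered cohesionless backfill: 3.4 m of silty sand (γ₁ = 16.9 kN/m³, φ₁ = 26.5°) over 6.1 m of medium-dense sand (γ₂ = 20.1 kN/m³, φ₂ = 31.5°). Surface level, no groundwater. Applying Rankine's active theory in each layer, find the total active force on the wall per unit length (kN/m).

K_a1 = tan²(45°−26.5°/2) = 0.3829; K_a2 = tan²(45°−31.5°/2) = 0.3136.
Layer 1: σ at base = K_a1 γ₁ h₁ = 22.00 kPa; P₁ = ½×22.00×3.4 = 37.41.
Layer 2: σ_v at top = γ₁h₁ = 57.46; σ_h top = K_a2×57.46 = 18.02; σ_h base = K_a2×(57.46+20.1×6.1) = 56.48.
P₂ = ½(18.02+56.48)×6.1 = 227.2. Total P_a = 37.41+227.2 = 264.6 kN/m.

265 kN/m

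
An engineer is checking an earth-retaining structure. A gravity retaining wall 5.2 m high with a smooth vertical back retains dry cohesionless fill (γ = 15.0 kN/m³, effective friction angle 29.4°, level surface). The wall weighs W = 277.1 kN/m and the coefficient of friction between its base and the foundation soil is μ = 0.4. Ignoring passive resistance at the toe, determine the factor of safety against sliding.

1.60

K_a = tan²(45° − 29.4°/2) = 0.3415.
P_a = ½K_aγH² = 0.5×0.3415×15.0×5.2² = 69.25 kN/m, acting at H/3 = 1.733 m above the base.
FS_sliding = μW / P_a = 0.4×277.1 / 69.25 = 1.601.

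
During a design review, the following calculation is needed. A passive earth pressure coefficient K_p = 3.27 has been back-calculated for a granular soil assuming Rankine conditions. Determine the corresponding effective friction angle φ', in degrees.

32.1°

K_p = (1+sin φ)/(1−sin φ) ⇒ sin φ = (K_p − 1)/(K_p + 1) = 0.5316.
φ = arcsin(0.5316) = 32.11°.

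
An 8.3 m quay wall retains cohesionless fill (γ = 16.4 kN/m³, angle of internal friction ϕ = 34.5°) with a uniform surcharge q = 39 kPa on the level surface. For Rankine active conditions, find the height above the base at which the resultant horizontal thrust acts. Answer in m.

K_a = 0.2768.
Triangular part P₁ = ½K_aγH² = 156.4 at H/3 = 2.767 m; rectangular part P₂ = K_a q H = 89.60 at H/2 = 4.150 m.
ȳ = (P₁·2.767 + P₂·4.150)/(P₁+P₂) = 3.271 m.

3.27 m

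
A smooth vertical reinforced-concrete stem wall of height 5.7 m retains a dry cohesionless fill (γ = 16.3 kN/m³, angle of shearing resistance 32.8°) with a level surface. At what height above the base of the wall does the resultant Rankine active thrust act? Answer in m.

1.90 m

K_a = 0.2973.
The pressure distribution is triangular, so the resultant acts at H/3 above the base = 5.7/3 = 1.900 m.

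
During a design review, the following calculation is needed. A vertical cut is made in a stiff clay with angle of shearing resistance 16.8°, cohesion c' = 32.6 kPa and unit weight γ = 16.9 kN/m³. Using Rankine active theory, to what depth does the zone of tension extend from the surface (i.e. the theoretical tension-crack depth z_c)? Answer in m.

5.19 m

K_a = tan²(45° − 16.8°/2) = 0.5516; √K_a = 0.7427.
The active pressure is zero where K_a γ z = 2c√K_a, so z_c = 2c/(γ√K_a) = 2×32.6/(16.9×0.7427) = 5.195 m.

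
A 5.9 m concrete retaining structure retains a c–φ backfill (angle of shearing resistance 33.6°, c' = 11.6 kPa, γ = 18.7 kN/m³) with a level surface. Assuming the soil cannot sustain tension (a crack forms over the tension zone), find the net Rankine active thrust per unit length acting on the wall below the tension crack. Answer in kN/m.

K_a = 0.2875; √K_a = 0.5362.
Tension-crack depth z_c = 2c/(γ√K_a) = 2×11.6/(18.7×0.5362) = 2.314 m.
σ_a at base = K_a γ H − 2c√K_a = 0.2875×18.7×5.9 − 2×11.6×0.5362 = 19.28 kPa.
P_a = ½ × 19.28 × (H − z_c) = 0.5×19.28×3.586 = 34.57 kN/m.

34.6 kN/m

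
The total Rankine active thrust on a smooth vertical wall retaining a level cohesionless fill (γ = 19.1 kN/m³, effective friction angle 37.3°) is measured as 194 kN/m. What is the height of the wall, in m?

9.10 m

K_a = 0.2453. P_a = ½ K_a γ H² ⇒ H = √(2P_a/(K_a γ)).
H = √(2×194/(0.2453×19.1)) = 9.099 m.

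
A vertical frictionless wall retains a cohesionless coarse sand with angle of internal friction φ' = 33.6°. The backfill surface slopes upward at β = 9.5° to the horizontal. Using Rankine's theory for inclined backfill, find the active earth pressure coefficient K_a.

0.298

K_a = cos β · (cos β − √(cos²β − cos²φ)) / (cos β + √(cos²β − cos²φ)).
cos β = 0.9863, cos φ = 0.8329, √(cos²β − cos²φ) = 0.5282.
K_a = 0.9863 × (0.9863 − 0.5282)/(0.9863 + 0.5282) = 0.2983.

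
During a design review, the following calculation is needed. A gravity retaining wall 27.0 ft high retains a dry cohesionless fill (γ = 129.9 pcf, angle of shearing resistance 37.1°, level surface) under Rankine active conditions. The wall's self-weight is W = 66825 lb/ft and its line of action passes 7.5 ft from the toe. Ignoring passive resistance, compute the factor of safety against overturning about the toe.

4.75

K_a = tan²(45° − 37.1°/2) = 0.2475.
P_a = ½K_aγH² = 0.5×0.2475×129.9×27.0² = 11720 lb/ft, acting at H/3 = 9.000 ft above the base.
Overturning moment M_o = P_a × H/3 = 11720 × 9.000 = 105500.
Resisting moment M_r = W × 7.5 = 66825 × 7.5 = 501200.
FS_overturning = M_r/M_o = 501200/105500 = 4.752.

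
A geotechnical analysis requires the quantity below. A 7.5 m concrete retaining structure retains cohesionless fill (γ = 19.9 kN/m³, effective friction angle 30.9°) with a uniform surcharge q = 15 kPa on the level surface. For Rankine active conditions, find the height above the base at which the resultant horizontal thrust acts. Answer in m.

K_a = 0.3214.
Triangular part P₁ = ½K_aγH² = 179.9 at H/3 = 2.500 m; rectangular part P₂ = K_a q H = 36.16 at H/2 = 3.750 m.
ȳ = (P₁·2.500 + P₂·3.750)/(P₁+P₂) = 2.709 m.

2.71 m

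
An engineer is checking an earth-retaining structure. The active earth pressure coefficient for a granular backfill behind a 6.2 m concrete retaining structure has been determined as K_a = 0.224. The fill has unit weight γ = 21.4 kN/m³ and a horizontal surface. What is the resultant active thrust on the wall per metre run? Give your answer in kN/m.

P = ½ K_a γ H² = 0.5 × 0.224 × 21.4 × 6.2² = 92.13 kN/m.

92.1 kN/m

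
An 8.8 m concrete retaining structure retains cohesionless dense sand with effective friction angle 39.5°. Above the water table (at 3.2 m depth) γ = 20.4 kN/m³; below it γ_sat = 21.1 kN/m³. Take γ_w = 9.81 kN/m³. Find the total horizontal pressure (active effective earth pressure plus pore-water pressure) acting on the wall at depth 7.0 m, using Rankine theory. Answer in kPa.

K_a = (1 − sin φ)/(1 + sin φ) = 0.2224.
γ' = 21.1 − 9.81 = 11.29 kN/m³.
Effective vertical stress at 7.0 m: σ'_v = 20.4×3.2 + 11.29×3.80 = 108.2 kPa.
σ'_h = K_a σ'_v = 0.2224 × 108.2 = 24.06 kPa; u = γ_w × 3.80 = 37.28 kPa.
Total σ_h = 24.06 + 37.28 = 61.34 kPa.

61.3 kPa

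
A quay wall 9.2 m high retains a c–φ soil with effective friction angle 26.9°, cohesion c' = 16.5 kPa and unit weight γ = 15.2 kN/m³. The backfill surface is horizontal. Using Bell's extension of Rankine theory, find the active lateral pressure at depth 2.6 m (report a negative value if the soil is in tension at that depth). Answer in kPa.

-5.36 kPa

K_a = (1 − sin φ)/(1 + sin φ) = 0.3770.
σ_a = K_a γ z − 2c√K_a = 0.3770×15.2×2.6 − 2×16.5×0.6140 = -5.363 kPa.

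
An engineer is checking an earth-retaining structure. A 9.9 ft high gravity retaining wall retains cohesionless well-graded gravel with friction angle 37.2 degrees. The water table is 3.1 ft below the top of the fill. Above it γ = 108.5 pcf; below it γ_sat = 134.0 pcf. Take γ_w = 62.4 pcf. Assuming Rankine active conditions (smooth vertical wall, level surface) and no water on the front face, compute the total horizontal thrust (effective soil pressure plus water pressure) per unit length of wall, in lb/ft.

K_a = tan²(45° − φ/2) = 0.2464.
γ' = 134.0 − 62.4 = 71.60 pcf. Depth below WT = 6.8 ft.
σ'_h at WT = K_a γ d_w = 82.88 psf; at base = 82.88 + K_a γ' × 6.8 = 202.9 psf.
P₁ (0–3.1 ft) = ½×82.88×3.1 = 128.5. P₂ (3.1–9.9 ft) = ½(82.88+202.9)×6.8 = 971.5.
P_w = ½ γ_w h₂² = 0.5×62.4×6.8² = 1443. Total = 128.5+971.5+1443 = 2543 lb/ft.

2540 lb/ft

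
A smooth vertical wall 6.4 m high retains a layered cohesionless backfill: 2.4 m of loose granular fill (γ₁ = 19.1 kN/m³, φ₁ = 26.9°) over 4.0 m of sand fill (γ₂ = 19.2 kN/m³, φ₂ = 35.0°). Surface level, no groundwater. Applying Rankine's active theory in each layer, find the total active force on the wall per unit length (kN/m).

K_a1 = tan²(45°−26.9°/2) = 0.3770; K_a2 = tan²(45°−35.0°/2) = 0.2710.
Layer 1: σ at base = K_a1 γ₁ h₁ = 17.28 kPa; P₁ = ½×17.28×2.4 = 20.74.
Layer 2: σ_v at top = γ₁h₁ = 45.84; σ_h top = K_a2×45.84 = 12.42; σ_h base = K_a2×(45.84+19.2×4.0) = 33.23.
P₂ = ½(12.42+33.23)×4.0 = 91.31. Total P_a = 20.74+91.31 = 112.1 kN/m.

112 kN/m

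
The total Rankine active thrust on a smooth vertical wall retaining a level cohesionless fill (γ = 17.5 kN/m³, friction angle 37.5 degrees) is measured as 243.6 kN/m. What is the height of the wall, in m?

10.7 m

K_a = 0.2432. P_a = ½ K_a γ H² ⇒ H = √(2P_a/(K_a γ)).
H = √(2×243.6/(0.2432×17.5)) = 10.70 m.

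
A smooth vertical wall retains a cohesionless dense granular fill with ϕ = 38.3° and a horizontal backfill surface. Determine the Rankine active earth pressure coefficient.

K_a = tan²(45° − φ/2) = tan²(25.85°) = 0.2347.

0.235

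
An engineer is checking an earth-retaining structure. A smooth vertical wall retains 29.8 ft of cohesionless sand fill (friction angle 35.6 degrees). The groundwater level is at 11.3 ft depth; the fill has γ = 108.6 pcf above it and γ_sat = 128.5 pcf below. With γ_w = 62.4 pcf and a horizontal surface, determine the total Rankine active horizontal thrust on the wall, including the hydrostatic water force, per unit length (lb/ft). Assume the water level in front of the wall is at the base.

K_a = tan²(45° − φ/2) = 0.2641.
γ' = 128.5 − 62.4 = 66.10 pcf. Depth below WT = 18.5 ft.
σ'_h at WT = K_a γ d_w = 324.1 psf; at base = 324.1 + K_a γ' × 18.5 = 647.1 psf.
P₁ (0–11.3 ft) = ½×324.1×11.3 = 1831. P₂ (11.3–29.8 ft) = ½(324.1+647.1)×18.5 = 8984.
P_w = ½ γ_w h₂² = 0.5×62.4×18.5² = 10680. Total = 1831+8984+10680 = 21490 lb/ft.

21500 lb/ft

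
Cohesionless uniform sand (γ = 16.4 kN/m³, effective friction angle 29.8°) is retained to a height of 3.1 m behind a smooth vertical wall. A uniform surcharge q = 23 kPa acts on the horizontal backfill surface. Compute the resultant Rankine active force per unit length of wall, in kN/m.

K_a = tan²(45° − φ/2) = 0.3360.
Soil triangle: ½ K_a γ H² = 0.5×0.3360×16.4×3.1² = 26.48 kN/m.
Surcharge rectangle: K_a q H = 0.3360×23×3.1 = 23.96 kN/m.
Total = 26.48 + 23.96 = 50.44 kN/m.

50.4 kN/m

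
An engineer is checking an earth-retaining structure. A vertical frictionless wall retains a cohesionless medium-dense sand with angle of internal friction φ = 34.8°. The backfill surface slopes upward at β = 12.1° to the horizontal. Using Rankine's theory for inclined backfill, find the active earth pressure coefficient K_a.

0.290

K_a = cos β · (cos β − √(cos²β − cos²φ)) / (cos β + √(cos²β − cos²φ)).
cos β = 0.9778, cos φ = 0.8211, √(cos²β − cos²φ) = 0.5308.
K_a = 0.9778 × (0.9778 − 0.5308)/(0.9778 + 0.5308) = 0.2897.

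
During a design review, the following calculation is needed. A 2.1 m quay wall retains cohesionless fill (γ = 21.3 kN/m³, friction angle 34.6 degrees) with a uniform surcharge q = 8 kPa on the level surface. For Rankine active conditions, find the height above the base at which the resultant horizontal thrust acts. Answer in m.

0.792 m

K_a = 0.2756.
Triangular part P₁ = ½K_aγH² = 12.95 at H/3 = 0.7000 m; rectangular part P₂ = K_a q H = 4.631 at H/2 = 1.050 m.
ȳ = (P₁·0.7000 + P₂·1.050)/(P₁+P₂) = 0.7922 m.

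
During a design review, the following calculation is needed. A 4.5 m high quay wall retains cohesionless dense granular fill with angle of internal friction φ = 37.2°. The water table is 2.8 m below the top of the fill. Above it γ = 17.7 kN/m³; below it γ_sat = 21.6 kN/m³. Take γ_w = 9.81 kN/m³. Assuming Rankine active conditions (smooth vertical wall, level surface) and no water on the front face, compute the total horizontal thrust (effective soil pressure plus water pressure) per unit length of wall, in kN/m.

K_a = tan²(45° − φ/2) = 0.2464.
γ' = 21.6 − 9.81 = 11.79 kN/m³. Depth below WT = 1.7 m.
σ'_h at WT = K_a γ d_w = 12.21 kPa; at base = 12.21 + K_a γ' × 1.7 = 17.15 kPa.
P₁ (0–2.8 m) = ½×12.21×2.8 = 17.10. P₂ (2.8–4.5 m) = ½(12.21+17.15)×1.7 = 24.96.
P_w = ½ γ_w h₂² = 0.5×9.81×1.7² = 14.18. Total = 17.10+24.96+14.18 = 56.23 kN/m.

56.2 kN/m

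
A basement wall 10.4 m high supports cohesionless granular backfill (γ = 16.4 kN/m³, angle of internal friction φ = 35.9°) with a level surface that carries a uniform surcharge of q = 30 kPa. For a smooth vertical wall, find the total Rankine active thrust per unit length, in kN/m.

K_a = tan²(45° − φ/2) = 0.2607.
Soil triangle: ½ K_a γ H² = 0.5×0.2607×16.4×10.4² = 231.3 kN/m.
Surcharge rectangle: K_a q H = 0.2607×30×10.4 = 81.35 kN/m.
Total = 231.3 + 81.35 = 312.6 kN/m.

313 kN/m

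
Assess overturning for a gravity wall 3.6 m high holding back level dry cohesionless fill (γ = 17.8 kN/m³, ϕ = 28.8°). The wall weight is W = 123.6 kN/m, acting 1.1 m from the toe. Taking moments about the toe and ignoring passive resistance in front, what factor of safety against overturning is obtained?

K_a = tan²(45° − 28.8°/2) = 0.3498.
P_a = ½K_aγH² = 0.5×0.3498×17.8×3.6² = 40.34 kN/m, acting at H/3 = 1.200 m above the base.
Overturning moment M_o = P_a × H/3 = 40.34 × 1.200 = 48.41.
Resisting moment M_r = W × 1.1 = 123.6 × 1.1 = 136.0.
FS_overturning = M_r/M_o = 136.0/48.41 = 2.809.

2.81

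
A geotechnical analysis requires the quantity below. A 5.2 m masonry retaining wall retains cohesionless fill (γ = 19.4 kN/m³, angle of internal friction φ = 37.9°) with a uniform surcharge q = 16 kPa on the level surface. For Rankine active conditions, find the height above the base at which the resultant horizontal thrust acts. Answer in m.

1.94 m

K_a = 0.2389.
Triangular part P₁ = ½K_aγH² = 62.67 at H/3 = 1.733 m; rectangular part P₂ = K_a q H = 19.88 at H/2 = 2.600 m.
ȳ = (P₁·1.733 + P₂·2.600)/(P₁+P₂) = 1.942 m.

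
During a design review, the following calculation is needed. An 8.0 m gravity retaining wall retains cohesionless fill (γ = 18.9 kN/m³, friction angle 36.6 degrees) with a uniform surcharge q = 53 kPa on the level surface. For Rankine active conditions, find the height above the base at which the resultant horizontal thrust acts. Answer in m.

3.22 m

K_a = 0.2530.
Triangular part P₁ = ½K_aγH² = 153.0 at H/3 = 2.667 m; rectangular part P₂ = K_a q H = 107.3 at H/2 = 4.000 m.
ȳ = (P₁·2.667 + P₂·4.000)/(P₁+P₂) = 3.216 m.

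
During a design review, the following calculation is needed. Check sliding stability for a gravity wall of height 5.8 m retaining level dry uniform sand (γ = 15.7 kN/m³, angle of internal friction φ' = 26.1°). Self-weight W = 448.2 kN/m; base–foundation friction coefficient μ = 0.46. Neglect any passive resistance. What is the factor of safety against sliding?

K_a = tan²(45° − 26.1°/2) = 0.3889.
P_a = ½K_aγH² = 0.5×0.3889×15.7×5.8² = 102.7 kN/m, acting at H/3 = 1.933 m above the base.
FS_sliding = μW / P_a = 0.46×448.2 / 102.7 = 2.007.

2.01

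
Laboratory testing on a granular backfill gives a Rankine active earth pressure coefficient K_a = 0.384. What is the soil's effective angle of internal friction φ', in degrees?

26.4°

K_a = tan²(45° − φ/2) ⇒ 45° − φ/2 = arctan(√0.384) = 31.79°.
φ = 2(45° − 31.79°) = 26.43°.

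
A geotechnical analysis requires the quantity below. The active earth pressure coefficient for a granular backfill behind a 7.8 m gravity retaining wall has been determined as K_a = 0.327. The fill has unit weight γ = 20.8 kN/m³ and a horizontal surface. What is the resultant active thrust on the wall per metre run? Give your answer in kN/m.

207 kN/m

P = ½ K_a γ H² = 0.5 × 0.327 × 20.8 × 7.8² = 206.9 kN/m.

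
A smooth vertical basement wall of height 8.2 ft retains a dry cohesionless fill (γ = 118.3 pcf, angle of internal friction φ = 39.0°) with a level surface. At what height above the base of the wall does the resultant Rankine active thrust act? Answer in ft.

2.73 ft

K_a = 0.2275.
The pressure distribution is triangular, so the resultant acts at H/3 above the base = 8.2/3 = 2.733 ft.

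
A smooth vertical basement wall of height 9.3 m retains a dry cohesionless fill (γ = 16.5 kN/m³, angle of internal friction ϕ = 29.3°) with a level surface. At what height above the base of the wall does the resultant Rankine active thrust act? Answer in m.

K_a = 0.3428.
The pressure distribution is triangular, so the resultant acts at H/3 above the base = 9.3/3 = 3.100 m.

3.10 m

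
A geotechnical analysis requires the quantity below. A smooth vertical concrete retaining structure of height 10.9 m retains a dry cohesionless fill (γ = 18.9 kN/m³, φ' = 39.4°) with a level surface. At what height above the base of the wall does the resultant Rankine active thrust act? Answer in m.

3.63 m

K_a = 0.2234.
The pressure distribution is triangular, so the resultant acts at H/3 above the base = 10.9/3 = 3.633 m.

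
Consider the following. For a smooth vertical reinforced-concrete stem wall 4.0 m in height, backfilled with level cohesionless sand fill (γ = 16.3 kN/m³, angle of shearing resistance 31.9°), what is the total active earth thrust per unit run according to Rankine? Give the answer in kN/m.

K_a = tan²(45° − φ/2) = 0.3085.
P_a = ½ K_a γ H² = 0.5 × 0.3085 × 16.3 × 4.0² = 40.23 kN/m.

40.2 kN/m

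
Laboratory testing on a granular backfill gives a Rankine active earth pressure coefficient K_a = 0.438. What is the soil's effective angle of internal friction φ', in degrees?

K_a = tan²(45° − φ/2) ⇒ 45° − φ/2 = arctan(√0.438) = 33.50°.
φ = 2(45° − 33.50°) = 23.01°.

23.0°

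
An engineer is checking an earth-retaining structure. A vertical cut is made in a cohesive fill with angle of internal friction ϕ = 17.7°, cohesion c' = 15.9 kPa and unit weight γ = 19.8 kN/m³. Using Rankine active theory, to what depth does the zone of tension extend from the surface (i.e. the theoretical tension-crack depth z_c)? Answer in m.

K_a = tan²(45° − 17.7°/2) = 0.5337; √K_a = 0.7306.
The active pressure is zero where K_a γ z = 2c√K_a, so z_c = 2c/(γ√K_a) = 2×15.9/(19.8×0.7306) = 2.198 m.

2.20 m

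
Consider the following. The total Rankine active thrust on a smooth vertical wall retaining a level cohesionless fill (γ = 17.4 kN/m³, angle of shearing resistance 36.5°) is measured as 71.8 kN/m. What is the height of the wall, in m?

K_a = 0.2541. P_a = ½ K_a γ H² ⇒ H = √(2P_a/(K_a γ)).
H = √(2×71.8/(0.2541×17.4)) = 5.699 m.

5.70 m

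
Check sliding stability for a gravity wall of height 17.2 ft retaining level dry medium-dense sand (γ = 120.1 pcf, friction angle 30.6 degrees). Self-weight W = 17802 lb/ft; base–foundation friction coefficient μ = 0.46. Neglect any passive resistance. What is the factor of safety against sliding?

1.42

K_a = tan²(45° − 30.6°/2) = 0.3253.
P_a = ½K_aγH² = 0.5×0.3253×120.1×17.2² = 5780 lb/ft, acting at H/3 = 5.733 ft above the base.
FS_sliding = μW / P_a = 0.46×17802 / 5780 = 1.417.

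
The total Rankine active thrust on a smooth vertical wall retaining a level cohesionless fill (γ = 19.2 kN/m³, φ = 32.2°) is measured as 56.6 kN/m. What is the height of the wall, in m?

K_a = 0.3047. P_a = ½ K_a γ H² ⇒ H = √(2P_a/(K_a γ)).
H = √(2×56.6/(0.3047×19.2)) = 4.399 m.

4.40 m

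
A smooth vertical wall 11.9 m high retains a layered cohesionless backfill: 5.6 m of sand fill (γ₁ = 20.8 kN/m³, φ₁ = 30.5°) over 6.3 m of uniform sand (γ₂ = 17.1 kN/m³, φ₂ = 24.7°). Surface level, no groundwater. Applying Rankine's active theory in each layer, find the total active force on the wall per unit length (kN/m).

K_a1 = tan²(45°−30.5°/2) = 0.3267; K_a2 = tan²(45°−24.7°/2) = 0.4106.
Layer 1: σ at base = K_a1 γ₁ h₁ = 38.05 kPa; P₁ = ½×38.05×5.6 = 106.5.
Layer 2: σ_v at top = γ₁h₁ = 116.5; σ_h top = K_a2×116.5 = 47.82; σ_h base = K_a2×(116.5+17.1×6.3) = 92.05.
P₂ = ½(47.82+92.05)×6.3 = 440.6. Total P_a = 106.5+440.6 = 547.2 kN/m.

547 kN/m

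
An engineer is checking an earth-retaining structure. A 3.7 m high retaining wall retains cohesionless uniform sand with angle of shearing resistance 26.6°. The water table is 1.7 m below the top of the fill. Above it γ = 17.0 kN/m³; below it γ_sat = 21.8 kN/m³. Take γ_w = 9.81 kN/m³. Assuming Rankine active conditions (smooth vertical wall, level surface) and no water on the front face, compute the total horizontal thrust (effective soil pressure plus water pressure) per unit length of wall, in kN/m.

60.2 kN/m

K_a = tan²(45° − φ/2) = 0.3814.
γ' = 21.8 − 9.81 = 11.99 kN/m³. Depth below WT = 2.0 m.
σ'_h at WT = K_a γ d_w = 11.02 kPa; at base = 11.02 + K_a γ' × 2.0 = 20.17 kPa.
P₁ (0–1.7 m) = ½×11.02×1.7 = 9.370. P₂ (1.7–3.7 m) = ½(11.02+20.17)×2.0 = 31.19.
P_w = ½ γ_w h₂² = 0.5×9.81×2.0² = 19.62. Total = 9.370+31.19+19.62 = 60.18 kN/m.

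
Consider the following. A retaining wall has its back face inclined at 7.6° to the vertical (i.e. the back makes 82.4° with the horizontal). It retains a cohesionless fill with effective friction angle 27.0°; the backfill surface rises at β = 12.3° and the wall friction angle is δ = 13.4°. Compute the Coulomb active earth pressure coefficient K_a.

0.481

K_a = sin²(α+φ) / [sin²α · sin(α−δ) · (1 + √{sin(φ+δ)sin(φ−β) / (sin(α−δ)sin(α+β))})²].
With α = 82.4°, φ = 27.0°, δ = 13.4°, β = 12.3°: K_a = 0.4807.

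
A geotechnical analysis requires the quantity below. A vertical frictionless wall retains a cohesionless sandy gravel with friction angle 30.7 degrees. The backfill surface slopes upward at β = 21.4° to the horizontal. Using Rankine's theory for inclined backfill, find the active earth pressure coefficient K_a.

K_a = cos β · (cos β − √(cos²β − cos²φ)) / (cos β + √(cos²β − cos²φ)).
cos β = 0.9311, cos φ = 0.8599, √(cos²β − cos²φ) = 0.3571.
K_a = 0.9311 × (0.9311 − 0.3571)/(0.9311 + 0.3571) = 0.4148.

0.415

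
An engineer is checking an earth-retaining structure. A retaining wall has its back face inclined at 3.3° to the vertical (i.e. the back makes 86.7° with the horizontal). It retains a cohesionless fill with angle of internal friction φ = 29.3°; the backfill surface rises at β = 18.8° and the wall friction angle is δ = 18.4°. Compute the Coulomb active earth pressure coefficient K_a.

K_a = sin²(α+φ) / [sin²α · sin(α−δ) · (1 + √{sin(φ+δ)sin(φ−β) / (sin(α−δ)sin(α+β))})²].
With α = 86.7°, φ = 29.3°, δ = 18.4°, β = 18.8°: K_a = 0.4528.

0.453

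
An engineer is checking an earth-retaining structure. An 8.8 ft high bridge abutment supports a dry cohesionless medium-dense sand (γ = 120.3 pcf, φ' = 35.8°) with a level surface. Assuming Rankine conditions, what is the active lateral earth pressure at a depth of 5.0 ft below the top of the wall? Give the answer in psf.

K_a = (1 − sin φ)/(1 + sin φ) = 0.2619.
σ_h = K_a γ z = 0.2619 × 120.3 × 5.0 = 157.5 psf.

158 psf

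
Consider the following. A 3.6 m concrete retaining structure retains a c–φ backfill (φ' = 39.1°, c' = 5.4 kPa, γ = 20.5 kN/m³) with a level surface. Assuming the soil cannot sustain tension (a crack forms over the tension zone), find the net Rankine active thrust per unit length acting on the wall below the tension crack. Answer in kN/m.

14.4 kN/m

K_a = 0.2265; √K_a = 0.4759.
Tension-crack depth z_c = 2c/(γ√K_a) = 2×5.4/(20.5×0.4759) = 1.107 m.
σ_a at base = K_a γ H − 2c√K_a = 0.2265×20.5×3.6 − 2×5.4×0.4759 = 11.57 kPa.
P_a = ½ × 11.57 × (H − z_c) = 0.5×11.57×2.493 = 14.43 kN/m.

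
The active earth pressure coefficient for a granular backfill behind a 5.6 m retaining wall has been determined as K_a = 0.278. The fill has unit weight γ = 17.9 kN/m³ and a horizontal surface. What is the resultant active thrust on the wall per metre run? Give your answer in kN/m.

78.0 kN/m

P = ½ K_a γ H² = 0.5 × 0.278 × 17.9 × 5.6² = 78.03 kN/m.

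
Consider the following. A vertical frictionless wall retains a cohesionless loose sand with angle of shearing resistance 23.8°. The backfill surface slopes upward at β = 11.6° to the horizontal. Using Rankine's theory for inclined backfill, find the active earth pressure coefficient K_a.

0.464

K_a = cos β · (cos β − √(cos²β − cos²φ)) / (cos β + √(cos²β − cos²φ)).
cos β = 0.9796, cos φ = 0.9150, √(cos²β − cos²φ) = 0.3499.
K_a = 0.9796 × (0.9796 − 0.3499)/(0.9796 + 0.3499) = 0.4640.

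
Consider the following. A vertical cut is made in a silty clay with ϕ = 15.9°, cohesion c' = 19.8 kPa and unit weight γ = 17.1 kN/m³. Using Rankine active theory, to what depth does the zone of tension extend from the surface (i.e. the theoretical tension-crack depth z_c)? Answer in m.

K_a = tan²(45° − 15.9°/2) = 0.5699; √K_a = 0.7549.
The active pressure is zero where K_a γ z = 2c√K_a, so z_c = 2c/(γ√K_a) = 2×19.8/(17.1×0.7549) = 3.068 m.

3.07 m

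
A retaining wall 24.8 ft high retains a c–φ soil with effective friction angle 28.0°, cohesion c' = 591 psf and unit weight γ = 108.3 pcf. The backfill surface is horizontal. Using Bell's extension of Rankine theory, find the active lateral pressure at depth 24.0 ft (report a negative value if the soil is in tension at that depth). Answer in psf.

228 psf

K_a = (1 − sin φ)/(1 + sin φ) = 0.3610.
σ_a = K_a γ z − 2c√K_a = 0.3610×108.3×24.0 − 2×591×0.6009 = 228.2 psf.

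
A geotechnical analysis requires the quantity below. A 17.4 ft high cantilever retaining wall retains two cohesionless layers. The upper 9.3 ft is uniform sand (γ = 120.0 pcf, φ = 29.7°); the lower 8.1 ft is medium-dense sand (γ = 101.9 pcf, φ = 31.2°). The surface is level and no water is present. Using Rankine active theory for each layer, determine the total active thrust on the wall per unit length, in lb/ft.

K_a1 = tan²(45°−29.7°/2) = 0.3374; K_a2 = tan²(45°−31.2°/2) = 0.3175.
Layer 1: σ at base = K_a1 γ₁ h₁ = 376.5 psf; P₁ = ½×376.5×9.3 = 1751.
Layer 2: σ_v at top = γ₁h₁ = 1116; σ_h top = K_a2×1116 = 354.3; σ_h base = K_a2×(1116+101.9×8.1) = 616.4.
P₂ = ½(354.3+616.4)×8.1 = 3931. Total P_a = 1751+3931 = 5682 lb/ft.

5680 lb/ft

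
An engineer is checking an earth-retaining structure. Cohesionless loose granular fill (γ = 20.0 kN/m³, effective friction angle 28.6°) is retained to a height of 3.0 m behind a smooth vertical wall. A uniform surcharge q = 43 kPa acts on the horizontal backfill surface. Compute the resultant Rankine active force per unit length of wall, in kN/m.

K_a = tan²(45° − φ/2) = 0.3525.
Soil triangle: ½ K_a γ H² = 0.5×0.3525×20.0×3.0² = 31.73 kN/m.
Surcharge rectangle: K_a q H = 0.3525×43×3.0 = 45.48 kN/m.
Total = 31.73 + 45.48 = 77.21 kN/m.

77.2 kN/m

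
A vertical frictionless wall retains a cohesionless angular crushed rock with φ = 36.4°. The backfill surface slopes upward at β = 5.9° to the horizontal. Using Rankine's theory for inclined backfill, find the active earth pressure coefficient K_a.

K_a = cos β · (cos β − √(cos²β − cos²φ)) / (cos β + √(cos²β − cos²φ)).
cos β = 0.9947, cos φ = 0.8049, √(cos²β − cos²φ) = 0.5844.
K_a = 0.9947 × (0.9947 − 0.5844)/(0.9947 + 0.5844) = 0.2584.

0.258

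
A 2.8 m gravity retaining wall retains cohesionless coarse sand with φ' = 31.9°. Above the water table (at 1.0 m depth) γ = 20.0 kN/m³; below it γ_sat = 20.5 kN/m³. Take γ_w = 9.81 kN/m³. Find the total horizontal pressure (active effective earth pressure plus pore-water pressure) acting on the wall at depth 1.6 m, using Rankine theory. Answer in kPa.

K_a = (1 − sin φ)/(1 + sin φ) = 0.3085.
γ' = 20.5 − 9.81 = 10.69 kN/m³.
Effective vertical stress at 1.6 m: σ'_v = 20.0×1.0 + 10.69×0.600 = 26.41 kPa.
σ'_h = K_a σ'_v = 0.3085 × 26.41 = 8.149 kPa; u = γ_w × 0.600 = 5.886 kPa.
Total σ_h = 8.149 + 5.886 = 14.04 kPa.

14.0 kPa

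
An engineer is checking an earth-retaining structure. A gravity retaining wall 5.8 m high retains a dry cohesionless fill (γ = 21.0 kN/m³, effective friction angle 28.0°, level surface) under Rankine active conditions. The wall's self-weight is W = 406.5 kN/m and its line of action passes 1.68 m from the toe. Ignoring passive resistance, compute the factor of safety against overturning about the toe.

K_a = tan²(45° − 28.0°/2) = 0.3610.
P_a = ½K_aγH² = 0.5×0.3610×21.0×5.8² = 127.5 kN/m, acting at H/3 = 1.933 m above the base.
Overturning moment M_o = P_a × H/3 = 127.5 × 1.933 = 246.5.
Resisting moment M_r = W × 1.68 = 406.5 × 1.68 = 682.9.
FS_overturning = M_r/M_o = 682.9/246.5 = 2.770.

2.77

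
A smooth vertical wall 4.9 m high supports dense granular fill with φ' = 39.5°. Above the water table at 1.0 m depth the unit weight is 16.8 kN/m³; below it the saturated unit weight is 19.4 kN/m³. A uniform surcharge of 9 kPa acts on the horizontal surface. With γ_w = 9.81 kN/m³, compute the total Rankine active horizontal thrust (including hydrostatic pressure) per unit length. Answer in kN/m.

117 kN/m

K_a = tan²(45° − φ/2) = 0.2224.
γ' = 19.4 − 9.81 = 9.590 kN/m³. h₂ = H − d_w = 3.9 m.
σ'_h: at surface K_a·q = 2.002; at WT K_a(q+γd_w) = 5.739; at base K_a(q+γd_w+γ'h₂) = 14.06 kPa.
P₁ = ½(2.002+5.739)×1.0 = 3.870; P₂ = ½(5.739+14.06)×3.9 = 38.60; P_w = ½γ_w h₂² = 74.61.
Total = 3.870+38.60+74.61 = 117.1 kN/m.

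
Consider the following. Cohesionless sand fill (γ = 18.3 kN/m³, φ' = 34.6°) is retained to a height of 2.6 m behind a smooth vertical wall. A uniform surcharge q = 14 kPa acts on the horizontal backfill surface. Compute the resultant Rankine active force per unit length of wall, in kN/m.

27.1 kN/m

K_a = tan²(45° − φ/2) = 0.2756.
Soil triangle: ½ K_a γ H² = 0.5×0.2756×18.3×2.6² = 17.05 kN/m.
Surcharge rectangle: K_a q H = 0.2756×14×2.6 = 10.03 kN/m.
Total = 17.05 + 10.03 = 27.08 kN/m.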